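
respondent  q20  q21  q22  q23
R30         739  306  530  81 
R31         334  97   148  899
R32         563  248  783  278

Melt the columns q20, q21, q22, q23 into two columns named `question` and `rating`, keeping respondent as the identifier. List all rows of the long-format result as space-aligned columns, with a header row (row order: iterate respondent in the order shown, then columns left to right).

respondent  question  rating
R30         q20       739   
R30         q21       306   
R30         q22       530   
R30         q23       81    
R31         q20       334   
R31         q21       97    
R31         q22       148   
R31         q23       899   
R32         q20       563   
R32         q21       248   
R32         q22       783   
R32         q23       278   

Each (respondent, column) pair becomes one row: 3 × 4 = 12 rows.
For example, (R30, q20) → rating=739.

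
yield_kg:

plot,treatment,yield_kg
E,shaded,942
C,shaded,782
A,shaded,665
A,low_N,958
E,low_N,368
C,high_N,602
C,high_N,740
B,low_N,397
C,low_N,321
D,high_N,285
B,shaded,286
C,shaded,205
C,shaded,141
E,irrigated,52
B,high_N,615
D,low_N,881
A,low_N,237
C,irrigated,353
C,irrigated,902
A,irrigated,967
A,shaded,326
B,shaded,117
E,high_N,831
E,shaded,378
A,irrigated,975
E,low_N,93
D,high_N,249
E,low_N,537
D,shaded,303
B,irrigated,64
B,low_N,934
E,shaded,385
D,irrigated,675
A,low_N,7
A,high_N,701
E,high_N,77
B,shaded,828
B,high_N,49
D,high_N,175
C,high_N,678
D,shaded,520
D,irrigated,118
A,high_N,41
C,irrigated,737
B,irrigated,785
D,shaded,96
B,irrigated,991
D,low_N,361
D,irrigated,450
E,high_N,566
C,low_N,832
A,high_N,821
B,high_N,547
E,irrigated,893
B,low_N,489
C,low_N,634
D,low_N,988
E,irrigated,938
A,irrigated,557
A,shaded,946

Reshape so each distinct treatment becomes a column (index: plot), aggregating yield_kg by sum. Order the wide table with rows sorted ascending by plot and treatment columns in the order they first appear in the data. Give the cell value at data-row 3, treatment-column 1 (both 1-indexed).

With rows sorted ascending by plot, row 3 is plot=C. treatment columns in first-appearance order: shaded, low_N, high_N, irrigated; column 1 is shaded.
Long rows with plot=C, treatment=shaded: 782 + 205 + 141 = 1128.

1128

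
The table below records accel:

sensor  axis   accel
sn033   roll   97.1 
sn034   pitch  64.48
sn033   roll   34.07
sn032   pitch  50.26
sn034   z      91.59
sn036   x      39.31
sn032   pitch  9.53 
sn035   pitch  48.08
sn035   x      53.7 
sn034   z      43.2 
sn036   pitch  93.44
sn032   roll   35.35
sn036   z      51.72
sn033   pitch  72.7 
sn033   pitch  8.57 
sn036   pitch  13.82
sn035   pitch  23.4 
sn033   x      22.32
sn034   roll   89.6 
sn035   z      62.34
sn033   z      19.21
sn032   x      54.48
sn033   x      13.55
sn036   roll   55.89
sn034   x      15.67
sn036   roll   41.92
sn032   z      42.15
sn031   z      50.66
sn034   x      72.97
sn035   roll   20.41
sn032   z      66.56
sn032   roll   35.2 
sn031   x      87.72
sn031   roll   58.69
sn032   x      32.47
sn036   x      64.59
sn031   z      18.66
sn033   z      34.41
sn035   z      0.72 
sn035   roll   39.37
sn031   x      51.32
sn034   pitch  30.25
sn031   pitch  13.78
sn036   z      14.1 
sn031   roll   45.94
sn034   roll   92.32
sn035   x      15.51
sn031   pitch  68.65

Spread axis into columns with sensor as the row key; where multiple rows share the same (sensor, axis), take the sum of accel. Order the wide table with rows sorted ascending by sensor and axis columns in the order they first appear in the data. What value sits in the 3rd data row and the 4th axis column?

With rows sorted ascending by sensor, row 3 is sensor=sn033. axis columns in first-appearance order: roll, pitch, z, x; column 4 is x.
Long rows with sensor=sn033, axis=x: 22.32 + 13.55 = 35.87.

35.87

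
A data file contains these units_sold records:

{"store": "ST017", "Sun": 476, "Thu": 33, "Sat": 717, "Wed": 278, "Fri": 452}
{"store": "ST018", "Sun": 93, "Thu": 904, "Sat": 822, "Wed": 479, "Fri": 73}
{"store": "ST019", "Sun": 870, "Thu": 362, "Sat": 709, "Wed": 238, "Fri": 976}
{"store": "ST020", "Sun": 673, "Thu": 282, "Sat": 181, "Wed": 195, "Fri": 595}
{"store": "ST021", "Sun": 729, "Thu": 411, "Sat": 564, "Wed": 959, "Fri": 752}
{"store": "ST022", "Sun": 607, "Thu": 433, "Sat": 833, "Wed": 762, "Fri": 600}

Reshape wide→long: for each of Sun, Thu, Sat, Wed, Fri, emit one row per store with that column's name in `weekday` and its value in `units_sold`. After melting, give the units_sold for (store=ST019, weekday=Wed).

238

Unpivoting turns each (store, wide-column) pair into one long row.
The wide cell at row ST019, column Wed holds 238, so the long row (ST019, Wed) has units_sold=238.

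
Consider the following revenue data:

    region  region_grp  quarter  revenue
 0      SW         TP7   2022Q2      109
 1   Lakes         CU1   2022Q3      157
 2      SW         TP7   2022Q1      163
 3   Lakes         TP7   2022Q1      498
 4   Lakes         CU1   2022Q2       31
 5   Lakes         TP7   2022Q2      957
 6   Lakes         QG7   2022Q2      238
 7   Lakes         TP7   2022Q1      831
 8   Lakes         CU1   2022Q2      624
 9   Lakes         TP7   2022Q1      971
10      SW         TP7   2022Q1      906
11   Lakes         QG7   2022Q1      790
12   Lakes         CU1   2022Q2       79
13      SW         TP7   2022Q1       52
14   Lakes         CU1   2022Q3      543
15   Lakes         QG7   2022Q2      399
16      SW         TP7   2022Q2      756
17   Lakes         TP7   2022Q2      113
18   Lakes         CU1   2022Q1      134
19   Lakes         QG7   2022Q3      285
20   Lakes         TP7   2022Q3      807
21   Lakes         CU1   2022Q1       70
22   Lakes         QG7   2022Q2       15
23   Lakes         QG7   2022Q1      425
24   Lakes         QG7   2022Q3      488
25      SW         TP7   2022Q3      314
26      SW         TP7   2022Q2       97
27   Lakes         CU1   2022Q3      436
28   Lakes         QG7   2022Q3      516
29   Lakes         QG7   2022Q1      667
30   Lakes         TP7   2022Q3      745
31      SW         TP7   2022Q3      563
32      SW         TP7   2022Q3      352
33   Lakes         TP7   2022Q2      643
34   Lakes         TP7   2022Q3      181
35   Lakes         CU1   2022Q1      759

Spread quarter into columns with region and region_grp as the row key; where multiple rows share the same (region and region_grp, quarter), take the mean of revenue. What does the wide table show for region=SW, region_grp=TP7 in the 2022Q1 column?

Rows with region=SW, region_grp=TP7 and quarter=2022Q1: revenue values are 163, 906, 52.
(163 + 906 + 52) / 3 = 373.67.

373.67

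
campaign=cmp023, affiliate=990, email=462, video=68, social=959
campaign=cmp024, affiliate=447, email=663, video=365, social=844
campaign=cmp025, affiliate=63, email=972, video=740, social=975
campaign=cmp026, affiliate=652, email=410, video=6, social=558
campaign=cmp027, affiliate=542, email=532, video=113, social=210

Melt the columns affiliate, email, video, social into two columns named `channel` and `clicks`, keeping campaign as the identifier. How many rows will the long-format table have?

5 campaign values × 4 melted columns = 20 rows.

20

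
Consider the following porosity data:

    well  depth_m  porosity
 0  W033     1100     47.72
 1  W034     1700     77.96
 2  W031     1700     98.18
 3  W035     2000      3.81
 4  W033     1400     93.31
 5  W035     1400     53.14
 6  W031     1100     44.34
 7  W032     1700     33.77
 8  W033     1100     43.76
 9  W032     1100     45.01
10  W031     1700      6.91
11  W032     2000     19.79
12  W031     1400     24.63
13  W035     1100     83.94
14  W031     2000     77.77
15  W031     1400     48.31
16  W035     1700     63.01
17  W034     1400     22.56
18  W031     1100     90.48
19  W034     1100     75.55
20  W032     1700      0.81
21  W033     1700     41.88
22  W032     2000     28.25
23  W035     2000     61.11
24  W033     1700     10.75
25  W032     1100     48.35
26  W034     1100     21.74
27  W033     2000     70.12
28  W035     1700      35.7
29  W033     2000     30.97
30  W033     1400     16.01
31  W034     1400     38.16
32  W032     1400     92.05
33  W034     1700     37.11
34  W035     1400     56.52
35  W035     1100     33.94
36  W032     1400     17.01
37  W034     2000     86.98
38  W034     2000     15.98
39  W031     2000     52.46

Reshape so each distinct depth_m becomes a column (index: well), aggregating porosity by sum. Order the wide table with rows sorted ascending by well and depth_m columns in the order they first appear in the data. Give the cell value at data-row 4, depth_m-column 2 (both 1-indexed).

With rows sorted ascending by well, row 4 is well=W034. depth_m columns in first-appearance order: 1100, 1700, 2000, 1400; column 2 is 1700.
Long rows with well=W034, depth_m=1700: 77.96 + 37.11 = 115.07.

115.07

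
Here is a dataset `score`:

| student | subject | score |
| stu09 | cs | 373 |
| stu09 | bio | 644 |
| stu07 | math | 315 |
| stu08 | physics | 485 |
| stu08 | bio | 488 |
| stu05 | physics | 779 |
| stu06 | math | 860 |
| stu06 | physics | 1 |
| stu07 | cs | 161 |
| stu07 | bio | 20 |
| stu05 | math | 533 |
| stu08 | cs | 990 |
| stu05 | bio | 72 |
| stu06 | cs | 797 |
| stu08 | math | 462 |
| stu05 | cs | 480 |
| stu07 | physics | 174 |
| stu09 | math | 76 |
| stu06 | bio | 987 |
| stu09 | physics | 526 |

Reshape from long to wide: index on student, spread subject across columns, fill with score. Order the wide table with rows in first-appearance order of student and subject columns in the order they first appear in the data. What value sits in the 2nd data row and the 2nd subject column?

20

With rows in first-appearance order of student, row 2 is student=stu07. subject columns in first-appearance order: cs, bio, math, physics; column 2 is bio.
Long rows with student=stu07, subject=bio: score = 20.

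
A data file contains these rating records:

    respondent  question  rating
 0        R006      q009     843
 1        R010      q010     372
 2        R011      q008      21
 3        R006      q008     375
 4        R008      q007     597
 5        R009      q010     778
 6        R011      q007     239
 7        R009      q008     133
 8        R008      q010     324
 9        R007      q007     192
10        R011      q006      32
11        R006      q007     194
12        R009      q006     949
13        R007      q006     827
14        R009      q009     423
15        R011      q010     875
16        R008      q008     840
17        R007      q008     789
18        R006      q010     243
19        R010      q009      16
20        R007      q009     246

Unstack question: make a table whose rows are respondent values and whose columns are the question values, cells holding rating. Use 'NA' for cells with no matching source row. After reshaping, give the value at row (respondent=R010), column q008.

No long-format row has respondent=R010 and question=q008, so the cell is NA.

NA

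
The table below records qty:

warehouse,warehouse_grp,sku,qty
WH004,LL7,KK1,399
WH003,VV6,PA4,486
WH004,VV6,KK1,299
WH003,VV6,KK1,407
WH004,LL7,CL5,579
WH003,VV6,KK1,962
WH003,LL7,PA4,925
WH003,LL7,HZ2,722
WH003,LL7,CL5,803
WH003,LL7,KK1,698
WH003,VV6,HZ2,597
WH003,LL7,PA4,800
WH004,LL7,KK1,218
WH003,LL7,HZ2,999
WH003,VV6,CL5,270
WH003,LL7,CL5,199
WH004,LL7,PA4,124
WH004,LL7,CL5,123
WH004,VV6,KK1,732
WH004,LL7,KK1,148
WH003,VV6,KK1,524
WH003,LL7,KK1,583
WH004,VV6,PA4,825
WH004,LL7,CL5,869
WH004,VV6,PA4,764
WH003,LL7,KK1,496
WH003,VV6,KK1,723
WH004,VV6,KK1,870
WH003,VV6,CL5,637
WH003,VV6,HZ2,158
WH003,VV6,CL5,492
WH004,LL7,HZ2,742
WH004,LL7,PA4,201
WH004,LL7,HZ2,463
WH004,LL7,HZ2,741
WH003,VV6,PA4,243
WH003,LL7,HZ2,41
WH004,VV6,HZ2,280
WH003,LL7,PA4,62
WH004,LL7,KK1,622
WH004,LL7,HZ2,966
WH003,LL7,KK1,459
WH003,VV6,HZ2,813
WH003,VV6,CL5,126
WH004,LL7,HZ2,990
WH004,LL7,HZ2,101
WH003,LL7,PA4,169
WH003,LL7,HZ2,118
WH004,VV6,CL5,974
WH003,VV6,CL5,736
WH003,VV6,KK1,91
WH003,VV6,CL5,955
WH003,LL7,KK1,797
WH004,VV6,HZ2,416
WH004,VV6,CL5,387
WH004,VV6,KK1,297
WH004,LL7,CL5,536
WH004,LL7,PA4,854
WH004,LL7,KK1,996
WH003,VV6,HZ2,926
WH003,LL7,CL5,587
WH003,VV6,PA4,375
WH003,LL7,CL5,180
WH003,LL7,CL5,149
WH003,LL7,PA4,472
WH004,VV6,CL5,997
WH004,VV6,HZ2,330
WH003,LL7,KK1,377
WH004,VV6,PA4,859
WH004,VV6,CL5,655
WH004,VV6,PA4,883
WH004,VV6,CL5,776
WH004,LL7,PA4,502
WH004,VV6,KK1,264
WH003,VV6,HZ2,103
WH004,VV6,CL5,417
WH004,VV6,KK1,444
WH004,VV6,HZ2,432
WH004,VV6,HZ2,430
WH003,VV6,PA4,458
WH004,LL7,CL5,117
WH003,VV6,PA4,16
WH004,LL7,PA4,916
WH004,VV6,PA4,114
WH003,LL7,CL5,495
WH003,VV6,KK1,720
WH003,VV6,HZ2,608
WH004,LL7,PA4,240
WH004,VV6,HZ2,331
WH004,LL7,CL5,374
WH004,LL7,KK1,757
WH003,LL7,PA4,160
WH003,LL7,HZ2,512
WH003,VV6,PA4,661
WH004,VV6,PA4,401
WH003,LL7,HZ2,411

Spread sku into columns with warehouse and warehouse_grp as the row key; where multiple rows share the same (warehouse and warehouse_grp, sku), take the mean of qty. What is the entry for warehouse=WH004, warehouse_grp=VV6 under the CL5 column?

Rows with warehouse=WH004, warehouse_grp=VV6 and sku=CL5: qty values are 974, 387, 997, 655, 776, 417.
(974 + 387 + 997 + 655 + 776 + 417) / 6 = 701.

701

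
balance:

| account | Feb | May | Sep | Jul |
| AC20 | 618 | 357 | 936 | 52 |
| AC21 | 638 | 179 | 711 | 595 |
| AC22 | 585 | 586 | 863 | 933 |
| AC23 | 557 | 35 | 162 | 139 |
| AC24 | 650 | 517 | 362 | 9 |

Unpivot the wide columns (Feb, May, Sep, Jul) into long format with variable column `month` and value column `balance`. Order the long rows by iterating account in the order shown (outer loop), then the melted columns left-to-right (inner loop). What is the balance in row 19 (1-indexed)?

362

20 rows total (5 × 4). Row 19: index ⌊(19-1)/4⌋ = 4 into account → AC24; (19-1) mod 4 = 2 into the melted columns → Sep.
So row 19 is (AC24, Sep, 362); balance = 362.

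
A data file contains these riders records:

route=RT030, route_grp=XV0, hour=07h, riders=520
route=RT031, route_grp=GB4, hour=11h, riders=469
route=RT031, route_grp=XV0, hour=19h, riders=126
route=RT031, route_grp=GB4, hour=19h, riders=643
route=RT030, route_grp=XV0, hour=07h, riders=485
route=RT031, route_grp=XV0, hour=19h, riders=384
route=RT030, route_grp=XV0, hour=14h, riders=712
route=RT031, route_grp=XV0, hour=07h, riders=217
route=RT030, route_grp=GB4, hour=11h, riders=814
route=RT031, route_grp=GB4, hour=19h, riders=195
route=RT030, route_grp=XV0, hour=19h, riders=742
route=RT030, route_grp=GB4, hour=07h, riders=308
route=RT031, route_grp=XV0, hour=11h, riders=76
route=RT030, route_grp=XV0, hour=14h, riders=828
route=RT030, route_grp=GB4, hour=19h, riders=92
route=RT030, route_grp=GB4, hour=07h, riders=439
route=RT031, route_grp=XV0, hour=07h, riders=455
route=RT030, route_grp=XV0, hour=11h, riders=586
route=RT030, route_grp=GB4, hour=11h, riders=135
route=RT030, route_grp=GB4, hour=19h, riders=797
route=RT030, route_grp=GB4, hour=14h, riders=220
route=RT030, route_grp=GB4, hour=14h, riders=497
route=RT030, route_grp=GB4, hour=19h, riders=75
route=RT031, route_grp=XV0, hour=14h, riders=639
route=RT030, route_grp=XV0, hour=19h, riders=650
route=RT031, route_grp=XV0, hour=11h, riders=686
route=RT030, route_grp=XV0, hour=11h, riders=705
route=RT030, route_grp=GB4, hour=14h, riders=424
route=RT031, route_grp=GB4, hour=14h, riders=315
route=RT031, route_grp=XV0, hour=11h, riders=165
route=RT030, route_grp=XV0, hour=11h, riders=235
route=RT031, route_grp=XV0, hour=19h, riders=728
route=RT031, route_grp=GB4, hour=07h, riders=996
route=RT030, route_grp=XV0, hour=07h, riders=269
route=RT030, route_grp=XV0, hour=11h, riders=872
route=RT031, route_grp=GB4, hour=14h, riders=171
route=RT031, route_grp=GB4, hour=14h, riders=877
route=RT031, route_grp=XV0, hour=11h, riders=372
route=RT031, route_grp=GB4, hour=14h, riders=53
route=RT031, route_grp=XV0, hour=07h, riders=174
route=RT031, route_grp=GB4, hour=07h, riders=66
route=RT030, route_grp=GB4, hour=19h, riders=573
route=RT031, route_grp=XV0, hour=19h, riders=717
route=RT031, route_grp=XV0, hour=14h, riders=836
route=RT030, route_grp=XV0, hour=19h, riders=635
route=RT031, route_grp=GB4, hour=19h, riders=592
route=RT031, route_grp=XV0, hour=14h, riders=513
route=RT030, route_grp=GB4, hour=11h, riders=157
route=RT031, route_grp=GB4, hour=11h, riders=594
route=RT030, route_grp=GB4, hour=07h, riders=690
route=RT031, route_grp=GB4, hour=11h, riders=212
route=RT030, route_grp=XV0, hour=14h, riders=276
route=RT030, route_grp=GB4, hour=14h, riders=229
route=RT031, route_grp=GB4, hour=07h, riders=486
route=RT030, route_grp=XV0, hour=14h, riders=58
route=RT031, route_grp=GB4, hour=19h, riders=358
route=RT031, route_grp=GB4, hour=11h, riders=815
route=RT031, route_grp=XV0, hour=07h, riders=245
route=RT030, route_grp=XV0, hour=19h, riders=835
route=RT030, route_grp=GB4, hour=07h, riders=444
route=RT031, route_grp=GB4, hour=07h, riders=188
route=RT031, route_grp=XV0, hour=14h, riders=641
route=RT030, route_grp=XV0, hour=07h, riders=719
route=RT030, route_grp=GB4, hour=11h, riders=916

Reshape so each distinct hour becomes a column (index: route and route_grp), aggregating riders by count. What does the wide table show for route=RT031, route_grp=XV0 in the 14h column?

Rows with route=RT031, route_grp=XV0 and hour=14h: riders values are 639, 836, 513, 641.
4 rows match — count = 4.

4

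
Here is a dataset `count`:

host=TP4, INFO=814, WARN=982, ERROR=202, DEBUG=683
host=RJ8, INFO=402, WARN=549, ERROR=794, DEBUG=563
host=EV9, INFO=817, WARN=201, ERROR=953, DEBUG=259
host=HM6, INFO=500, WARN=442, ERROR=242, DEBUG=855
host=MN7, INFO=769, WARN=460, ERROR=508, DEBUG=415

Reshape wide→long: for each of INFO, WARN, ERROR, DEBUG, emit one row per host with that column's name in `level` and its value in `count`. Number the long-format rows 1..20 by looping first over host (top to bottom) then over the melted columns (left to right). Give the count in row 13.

500

20 rows total (5 × 4). Row 13: index ⌊(13-1)/4⌋ = 3 into host → HM6; (13-1) mod 4 = 0 into the melted columns → INFO.
So row 13 is (HM6, INFO, 500); count = 500.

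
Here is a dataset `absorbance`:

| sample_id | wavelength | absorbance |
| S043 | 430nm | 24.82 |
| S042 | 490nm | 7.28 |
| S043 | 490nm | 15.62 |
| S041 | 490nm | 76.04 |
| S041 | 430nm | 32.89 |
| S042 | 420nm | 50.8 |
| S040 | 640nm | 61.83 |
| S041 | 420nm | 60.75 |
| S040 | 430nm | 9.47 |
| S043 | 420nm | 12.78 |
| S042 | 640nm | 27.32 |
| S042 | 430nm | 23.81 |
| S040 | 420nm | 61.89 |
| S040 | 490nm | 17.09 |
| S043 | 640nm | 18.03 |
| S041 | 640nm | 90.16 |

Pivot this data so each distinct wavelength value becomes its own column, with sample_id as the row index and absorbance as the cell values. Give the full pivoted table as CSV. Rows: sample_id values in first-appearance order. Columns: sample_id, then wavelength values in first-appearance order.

Columns: sample_id plus the 4 distinct wavelength values (430nm, 490nm, 420nm, 640nm).
For example, row S043 column 430nm takes absorbance=24.82 from the long row (S043, 430nm).

sample_id,430nm,490nm,420nm,640nm
S043,24.82,15.62,12.78,18.03
S042,23.81,7.28,50.8,27.32
S041,32.89,76.04,60.75,90.16
S040,9.47,17.09,61.89,61.83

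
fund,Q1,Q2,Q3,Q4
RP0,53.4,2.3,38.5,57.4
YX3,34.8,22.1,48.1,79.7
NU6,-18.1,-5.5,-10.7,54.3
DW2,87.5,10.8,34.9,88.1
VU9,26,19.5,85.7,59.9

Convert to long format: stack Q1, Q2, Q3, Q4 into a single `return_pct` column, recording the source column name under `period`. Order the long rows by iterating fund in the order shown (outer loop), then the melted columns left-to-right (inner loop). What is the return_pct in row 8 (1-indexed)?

20 rows total (5 × 4). Row 8: index ⌊(8-1)/4⌋ = 1 into fund → YX3; (8-1) mod 4 = 3 into the melted columns → Q4.
So row 8 is (YX3, Q4, 79.7); return_pct = 79.7.

79.7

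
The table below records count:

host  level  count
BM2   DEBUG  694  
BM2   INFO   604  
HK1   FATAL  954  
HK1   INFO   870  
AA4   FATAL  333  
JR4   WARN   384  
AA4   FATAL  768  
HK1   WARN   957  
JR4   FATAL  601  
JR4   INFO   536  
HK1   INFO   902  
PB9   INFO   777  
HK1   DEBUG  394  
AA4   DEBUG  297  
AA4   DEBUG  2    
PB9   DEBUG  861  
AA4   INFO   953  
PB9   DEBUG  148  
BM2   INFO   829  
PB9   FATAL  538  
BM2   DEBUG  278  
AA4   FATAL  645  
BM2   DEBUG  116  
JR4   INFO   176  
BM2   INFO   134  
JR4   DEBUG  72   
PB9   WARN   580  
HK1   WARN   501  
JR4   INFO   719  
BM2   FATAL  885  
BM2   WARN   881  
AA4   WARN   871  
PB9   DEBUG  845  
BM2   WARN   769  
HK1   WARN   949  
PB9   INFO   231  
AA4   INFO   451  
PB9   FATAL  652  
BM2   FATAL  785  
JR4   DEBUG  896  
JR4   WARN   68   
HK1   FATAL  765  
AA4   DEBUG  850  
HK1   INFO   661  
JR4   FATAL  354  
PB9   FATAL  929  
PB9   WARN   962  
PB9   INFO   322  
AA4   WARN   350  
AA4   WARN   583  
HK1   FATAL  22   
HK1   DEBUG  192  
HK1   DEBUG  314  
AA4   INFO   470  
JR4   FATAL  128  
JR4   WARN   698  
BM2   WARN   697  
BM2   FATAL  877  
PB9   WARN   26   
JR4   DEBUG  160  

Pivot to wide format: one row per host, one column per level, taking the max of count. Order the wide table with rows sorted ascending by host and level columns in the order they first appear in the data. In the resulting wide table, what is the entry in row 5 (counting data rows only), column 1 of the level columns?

With rows sorted ascending by host, row 5 is host=PB9. level columns in first-appearance order: DEBUG, INFO, FATAL, WARN; column 1 is DEBUG.
Long rows with host=PB9, level=DEBUG: max(861, 148, 845) = 861.

861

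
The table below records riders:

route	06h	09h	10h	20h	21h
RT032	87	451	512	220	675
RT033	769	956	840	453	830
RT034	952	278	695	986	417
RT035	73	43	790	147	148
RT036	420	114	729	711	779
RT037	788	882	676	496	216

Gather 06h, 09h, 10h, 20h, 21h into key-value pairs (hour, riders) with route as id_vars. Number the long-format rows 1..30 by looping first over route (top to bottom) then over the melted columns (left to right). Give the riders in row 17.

43

30 rows total (6 × 5). Row 17: index ⌊(17-1)/5⌋ = 3 into route → RT035; (17-1) mod 5 = 1 into the melted columns → 09h.
So row 17 is (RT035, 09h, 43); riders = 43.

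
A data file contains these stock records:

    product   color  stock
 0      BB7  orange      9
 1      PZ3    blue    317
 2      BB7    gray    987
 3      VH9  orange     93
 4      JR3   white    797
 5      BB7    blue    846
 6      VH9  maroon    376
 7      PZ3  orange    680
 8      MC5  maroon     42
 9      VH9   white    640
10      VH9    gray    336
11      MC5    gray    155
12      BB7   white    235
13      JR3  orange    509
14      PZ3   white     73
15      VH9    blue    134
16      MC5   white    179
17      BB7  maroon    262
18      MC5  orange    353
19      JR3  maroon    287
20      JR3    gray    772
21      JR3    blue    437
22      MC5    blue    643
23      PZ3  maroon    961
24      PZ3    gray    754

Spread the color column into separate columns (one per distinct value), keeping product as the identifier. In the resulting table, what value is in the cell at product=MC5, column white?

179

Wide layout: rows indexed by product, columns are the 5 distinct color values (orange, blue, gray, white, maroon).
Cell (product=MC5, color=white) draws from the long row where product=MC5 and color=white, which has stock=179.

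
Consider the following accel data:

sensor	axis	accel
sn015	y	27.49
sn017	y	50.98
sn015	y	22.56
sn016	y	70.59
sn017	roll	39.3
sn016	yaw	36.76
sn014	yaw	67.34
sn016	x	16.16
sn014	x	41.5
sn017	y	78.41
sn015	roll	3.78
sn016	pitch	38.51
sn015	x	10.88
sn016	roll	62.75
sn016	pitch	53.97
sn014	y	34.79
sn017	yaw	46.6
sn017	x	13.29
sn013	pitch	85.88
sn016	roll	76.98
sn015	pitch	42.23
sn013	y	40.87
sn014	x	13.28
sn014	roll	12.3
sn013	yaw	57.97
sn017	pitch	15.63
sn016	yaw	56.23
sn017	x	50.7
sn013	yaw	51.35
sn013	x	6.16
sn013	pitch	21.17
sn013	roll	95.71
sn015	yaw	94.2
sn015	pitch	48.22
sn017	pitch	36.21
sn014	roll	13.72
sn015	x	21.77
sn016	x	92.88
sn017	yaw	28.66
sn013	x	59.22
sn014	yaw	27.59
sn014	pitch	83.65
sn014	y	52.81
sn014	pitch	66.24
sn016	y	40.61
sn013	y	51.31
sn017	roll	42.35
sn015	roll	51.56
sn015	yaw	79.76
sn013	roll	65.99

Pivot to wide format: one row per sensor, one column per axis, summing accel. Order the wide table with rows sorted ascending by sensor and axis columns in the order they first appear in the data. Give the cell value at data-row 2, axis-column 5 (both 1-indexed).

With rows sorted ascending by sensor, row 2 is sensor=sn014. axis columns in first-appearance order: y, roll, yaw, x, pitch; column 5 is pitch.
Long rows with sensor=sn014, axis=pitch: 83.65 + 66.24 = 149.89.

149.89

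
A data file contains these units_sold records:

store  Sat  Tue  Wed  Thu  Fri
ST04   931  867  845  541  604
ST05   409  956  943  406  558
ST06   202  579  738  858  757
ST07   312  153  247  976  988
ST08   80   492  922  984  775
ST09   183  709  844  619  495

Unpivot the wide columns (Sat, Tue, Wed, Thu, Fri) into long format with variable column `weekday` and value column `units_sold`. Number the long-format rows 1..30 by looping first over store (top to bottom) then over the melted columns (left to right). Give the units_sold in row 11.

30 rows total (6 × 5). Row 11: index ⌊(11-1)/5⌋ = 2 into store → ST06; (11-1) mod 5 = 0 into the melted columns → Sat.
So row 11 is (ST06, Sat, 202); units_sold = 202.

202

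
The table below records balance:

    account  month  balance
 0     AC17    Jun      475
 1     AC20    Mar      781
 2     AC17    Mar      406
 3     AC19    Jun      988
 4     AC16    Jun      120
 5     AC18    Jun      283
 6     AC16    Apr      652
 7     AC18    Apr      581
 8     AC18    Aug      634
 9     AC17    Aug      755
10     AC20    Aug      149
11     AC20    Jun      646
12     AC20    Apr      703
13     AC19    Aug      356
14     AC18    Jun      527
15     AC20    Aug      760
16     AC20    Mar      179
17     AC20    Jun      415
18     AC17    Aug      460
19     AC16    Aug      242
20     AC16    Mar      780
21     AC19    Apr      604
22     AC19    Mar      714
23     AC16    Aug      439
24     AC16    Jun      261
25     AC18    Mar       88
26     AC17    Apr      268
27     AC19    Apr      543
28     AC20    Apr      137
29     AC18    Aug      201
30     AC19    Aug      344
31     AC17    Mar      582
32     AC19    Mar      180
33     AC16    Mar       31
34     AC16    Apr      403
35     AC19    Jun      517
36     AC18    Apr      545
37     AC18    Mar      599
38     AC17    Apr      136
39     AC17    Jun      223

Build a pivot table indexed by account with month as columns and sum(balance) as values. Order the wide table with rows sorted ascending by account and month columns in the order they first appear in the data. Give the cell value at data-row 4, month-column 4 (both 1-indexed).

700

With rows sorted ascending by account, row 4 is account=AC19. month columns in first-appearance order: Jun, Mar, Apr, Aug; column 4 is Aug.
Long rows with account=AC19, month=Aug: 356 + 344 = 700.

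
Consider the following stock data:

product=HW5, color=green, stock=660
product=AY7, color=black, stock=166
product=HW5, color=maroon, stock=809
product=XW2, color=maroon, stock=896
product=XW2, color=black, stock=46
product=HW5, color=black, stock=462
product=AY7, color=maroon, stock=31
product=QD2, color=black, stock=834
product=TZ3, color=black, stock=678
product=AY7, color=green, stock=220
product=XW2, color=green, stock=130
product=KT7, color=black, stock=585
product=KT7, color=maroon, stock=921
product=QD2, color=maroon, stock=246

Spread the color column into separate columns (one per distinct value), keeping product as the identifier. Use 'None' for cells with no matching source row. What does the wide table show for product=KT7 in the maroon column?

921

The long row with product=KT7, color=maroon has stock=921.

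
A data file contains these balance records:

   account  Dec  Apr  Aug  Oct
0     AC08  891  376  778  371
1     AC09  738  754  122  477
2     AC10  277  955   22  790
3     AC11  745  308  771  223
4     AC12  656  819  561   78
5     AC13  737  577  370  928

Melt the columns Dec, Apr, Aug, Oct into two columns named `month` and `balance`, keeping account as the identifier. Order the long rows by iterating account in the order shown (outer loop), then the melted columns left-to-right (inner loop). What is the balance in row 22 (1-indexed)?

24 rows total (6 × 4). Row 22: index ⌊(22-1)/4⌋ = 5 into account → AC13; (22-1) mod 4 = 1 into the melted columns → Apr.
So row 22 is (AC13, Apr, 577); balance = 577.

577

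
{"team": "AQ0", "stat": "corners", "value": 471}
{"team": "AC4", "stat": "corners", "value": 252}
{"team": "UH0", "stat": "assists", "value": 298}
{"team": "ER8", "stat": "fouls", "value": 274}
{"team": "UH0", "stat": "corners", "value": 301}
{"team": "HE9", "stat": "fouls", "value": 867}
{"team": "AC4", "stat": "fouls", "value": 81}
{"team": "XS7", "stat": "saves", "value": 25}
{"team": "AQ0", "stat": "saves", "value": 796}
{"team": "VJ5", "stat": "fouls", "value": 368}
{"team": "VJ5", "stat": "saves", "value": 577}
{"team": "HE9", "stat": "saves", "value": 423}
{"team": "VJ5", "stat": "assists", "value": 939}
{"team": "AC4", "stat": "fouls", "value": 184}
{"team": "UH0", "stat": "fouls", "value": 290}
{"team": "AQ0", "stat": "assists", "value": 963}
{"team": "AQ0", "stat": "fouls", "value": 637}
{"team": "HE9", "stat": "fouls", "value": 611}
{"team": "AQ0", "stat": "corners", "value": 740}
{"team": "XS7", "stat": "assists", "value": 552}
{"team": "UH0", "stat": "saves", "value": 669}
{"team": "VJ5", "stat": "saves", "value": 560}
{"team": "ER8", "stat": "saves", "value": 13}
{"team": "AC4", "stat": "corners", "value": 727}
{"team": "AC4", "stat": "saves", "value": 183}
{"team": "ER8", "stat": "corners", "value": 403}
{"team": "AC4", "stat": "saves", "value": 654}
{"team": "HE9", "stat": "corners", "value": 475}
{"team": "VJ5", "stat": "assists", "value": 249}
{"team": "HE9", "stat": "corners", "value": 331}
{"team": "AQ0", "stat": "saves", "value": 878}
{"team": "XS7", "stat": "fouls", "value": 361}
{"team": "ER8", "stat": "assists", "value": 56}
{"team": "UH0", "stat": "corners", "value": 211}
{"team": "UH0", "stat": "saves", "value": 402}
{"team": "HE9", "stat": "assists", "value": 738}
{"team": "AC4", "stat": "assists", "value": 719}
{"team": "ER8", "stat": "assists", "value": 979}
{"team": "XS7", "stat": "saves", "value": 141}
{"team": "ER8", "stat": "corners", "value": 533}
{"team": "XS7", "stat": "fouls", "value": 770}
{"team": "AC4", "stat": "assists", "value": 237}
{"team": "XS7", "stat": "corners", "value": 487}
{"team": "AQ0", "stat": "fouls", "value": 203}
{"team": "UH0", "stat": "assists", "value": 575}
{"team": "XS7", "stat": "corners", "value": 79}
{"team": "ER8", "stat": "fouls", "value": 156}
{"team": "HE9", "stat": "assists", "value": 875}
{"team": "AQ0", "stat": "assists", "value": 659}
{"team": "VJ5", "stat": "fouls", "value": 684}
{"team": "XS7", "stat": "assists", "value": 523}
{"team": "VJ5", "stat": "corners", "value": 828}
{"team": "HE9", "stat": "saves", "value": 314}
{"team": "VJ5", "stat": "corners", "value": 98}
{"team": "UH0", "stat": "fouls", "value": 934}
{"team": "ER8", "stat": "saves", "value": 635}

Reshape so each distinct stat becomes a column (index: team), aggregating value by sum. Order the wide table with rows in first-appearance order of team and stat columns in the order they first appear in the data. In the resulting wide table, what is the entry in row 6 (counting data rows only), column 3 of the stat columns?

1131

With rows in first-appearance order of team, row 6 is team=XS7. stat columns in first-appearance order: corners, assists, fouls, saves; column 3 is fouls.
Long rows with team=XS7, stat=fouls: 361 + 770 = 1131.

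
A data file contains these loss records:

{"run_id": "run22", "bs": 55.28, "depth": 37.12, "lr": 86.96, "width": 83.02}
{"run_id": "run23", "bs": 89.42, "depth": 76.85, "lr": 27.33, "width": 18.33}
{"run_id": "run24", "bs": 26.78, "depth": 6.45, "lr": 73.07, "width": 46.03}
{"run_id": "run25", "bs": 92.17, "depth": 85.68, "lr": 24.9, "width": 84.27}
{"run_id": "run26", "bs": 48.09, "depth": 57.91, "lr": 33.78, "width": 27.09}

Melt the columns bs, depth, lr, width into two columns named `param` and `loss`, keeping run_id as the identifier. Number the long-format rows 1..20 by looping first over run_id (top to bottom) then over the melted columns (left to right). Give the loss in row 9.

26.78

20 rows total (5 × 4). Row 9: index ⌊(9-1)/4⌋ = 2 into run_id → run24; (9-1) mod 4 = 0 into the melted columns → bs.
So row 9 is (run24, bs, 26.78); loss = 26.78.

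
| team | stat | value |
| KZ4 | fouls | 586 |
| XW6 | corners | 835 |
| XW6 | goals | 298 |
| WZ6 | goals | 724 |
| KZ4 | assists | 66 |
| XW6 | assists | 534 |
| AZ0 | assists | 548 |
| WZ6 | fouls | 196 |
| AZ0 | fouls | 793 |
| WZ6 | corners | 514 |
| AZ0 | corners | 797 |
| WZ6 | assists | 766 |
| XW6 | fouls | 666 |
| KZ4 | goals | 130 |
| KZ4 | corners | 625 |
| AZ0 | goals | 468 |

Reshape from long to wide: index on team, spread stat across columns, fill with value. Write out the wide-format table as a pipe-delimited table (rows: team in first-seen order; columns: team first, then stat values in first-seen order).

| team | fouls | corners | goals | assists |
| KZ4 | 586 | 625 | 130 | 66 |
| XW6 | 666 | 835 | 298 | 534 |
| WZ6 | 196 | 514 | 724 | 766 |
| AZ0 | 793 | 797 | 468 | 548 |

Columns: team plus the 4 distinct stat values (fouls, corners, goals, assists).
For example, row KZ4 column fouls takes value=586 from the long row (KZ4, fouls).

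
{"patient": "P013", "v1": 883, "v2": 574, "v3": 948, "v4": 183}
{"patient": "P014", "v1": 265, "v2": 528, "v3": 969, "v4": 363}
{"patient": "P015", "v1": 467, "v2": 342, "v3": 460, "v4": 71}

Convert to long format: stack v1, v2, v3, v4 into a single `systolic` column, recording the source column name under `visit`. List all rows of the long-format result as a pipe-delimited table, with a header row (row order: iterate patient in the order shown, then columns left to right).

Each (patient, column) pair becomes one row: 3 × 4 = 12 rows.
For example, (P013, v1) → systolic=883.

| patient | visit | systolic |
| P013 | v1 | 883 |
| P013 | v2 | 574 |
| P013 | v3 | 948 |
| P013 | v4 | 183 |
| P014 | v1 | 265 |
| P014 | v2 | 528 |
| P014 | v3 | 969 |
| P014 | v4 | 363 |
| P015 | v1 | 467 |
| P015 | v2 | 342 |
| P015 | v3 | 460 |
| P015 | v4 | 71 |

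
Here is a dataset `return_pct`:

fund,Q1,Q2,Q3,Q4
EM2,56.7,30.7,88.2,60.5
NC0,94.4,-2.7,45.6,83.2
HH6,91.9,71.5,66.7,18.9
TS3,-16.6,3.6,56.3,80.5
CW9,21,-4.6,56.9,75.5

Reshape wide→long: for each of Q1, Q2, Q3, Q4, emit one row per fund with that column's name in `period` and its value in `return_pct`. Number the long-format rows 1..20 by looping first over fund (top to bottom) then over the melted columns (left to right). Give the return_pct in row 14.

20 rows total (5 × 4). Row 14: index ⌊(14-1)/4⌋ = 3 into fund → TS3; (14-1) mod 4 = 1 into the melted columns → Q2.
So row 14 is (TS3, Q2, 3.6); return_pct = 3.6.

3.6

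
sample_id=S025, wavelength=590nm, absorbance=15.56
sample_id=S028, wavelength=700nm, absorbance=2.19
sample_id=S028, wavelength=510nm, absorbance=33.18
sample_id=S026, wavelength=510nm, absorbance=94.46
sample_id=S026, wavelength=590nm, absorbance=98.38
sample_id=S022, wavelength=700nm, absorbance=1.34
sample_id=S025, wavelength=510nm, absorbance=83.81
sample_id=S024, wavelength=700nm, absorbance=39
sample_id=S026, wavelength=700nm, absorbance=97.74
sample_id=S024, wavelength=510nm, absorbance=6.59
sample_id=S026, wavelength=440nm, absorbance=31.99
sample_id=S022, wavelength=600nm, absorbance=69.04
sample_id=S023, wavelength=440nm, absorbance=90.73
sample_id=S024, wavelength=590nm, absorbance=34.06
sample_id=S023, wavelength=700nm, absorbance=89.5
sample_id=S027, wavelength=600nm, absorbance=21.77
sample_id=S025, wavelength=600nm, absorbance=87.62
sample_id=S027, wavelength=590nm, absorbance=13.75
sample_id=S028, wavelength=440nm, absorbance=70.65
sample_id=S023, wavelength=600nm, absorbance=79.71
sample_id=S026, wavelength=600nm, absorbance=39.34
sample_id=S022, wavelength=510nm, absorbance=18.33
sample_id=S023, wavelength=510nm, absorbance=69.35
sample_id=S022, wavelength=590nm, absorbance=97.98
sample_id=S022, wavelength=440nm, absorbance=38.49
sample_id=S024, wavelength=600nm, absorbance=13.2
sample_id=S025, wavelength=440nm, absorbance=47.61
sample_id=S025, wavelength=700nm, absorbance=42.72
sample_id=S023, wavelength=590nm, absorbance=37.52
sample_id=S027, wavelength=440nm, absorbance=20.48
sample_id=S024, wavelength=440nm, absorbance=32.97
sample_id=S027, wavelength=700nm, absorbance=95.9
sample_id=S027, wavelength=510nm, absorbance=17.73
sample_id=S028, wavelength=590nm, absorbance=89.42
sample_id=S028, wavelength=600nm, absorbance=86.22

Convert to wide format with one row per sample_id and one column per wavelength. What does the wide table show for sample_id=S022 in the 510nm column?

Wide layout: rows indexed by sample_id, columns are the 5 distinct wavelength values (590nm, 700nm, 510nm, 440nm, 600nm).
Cell (sample_id=S022, wavelength=510nm) draws from the long row where sample_id=S022 and wavelength=510nm, which has absorbance=18.33.

18.33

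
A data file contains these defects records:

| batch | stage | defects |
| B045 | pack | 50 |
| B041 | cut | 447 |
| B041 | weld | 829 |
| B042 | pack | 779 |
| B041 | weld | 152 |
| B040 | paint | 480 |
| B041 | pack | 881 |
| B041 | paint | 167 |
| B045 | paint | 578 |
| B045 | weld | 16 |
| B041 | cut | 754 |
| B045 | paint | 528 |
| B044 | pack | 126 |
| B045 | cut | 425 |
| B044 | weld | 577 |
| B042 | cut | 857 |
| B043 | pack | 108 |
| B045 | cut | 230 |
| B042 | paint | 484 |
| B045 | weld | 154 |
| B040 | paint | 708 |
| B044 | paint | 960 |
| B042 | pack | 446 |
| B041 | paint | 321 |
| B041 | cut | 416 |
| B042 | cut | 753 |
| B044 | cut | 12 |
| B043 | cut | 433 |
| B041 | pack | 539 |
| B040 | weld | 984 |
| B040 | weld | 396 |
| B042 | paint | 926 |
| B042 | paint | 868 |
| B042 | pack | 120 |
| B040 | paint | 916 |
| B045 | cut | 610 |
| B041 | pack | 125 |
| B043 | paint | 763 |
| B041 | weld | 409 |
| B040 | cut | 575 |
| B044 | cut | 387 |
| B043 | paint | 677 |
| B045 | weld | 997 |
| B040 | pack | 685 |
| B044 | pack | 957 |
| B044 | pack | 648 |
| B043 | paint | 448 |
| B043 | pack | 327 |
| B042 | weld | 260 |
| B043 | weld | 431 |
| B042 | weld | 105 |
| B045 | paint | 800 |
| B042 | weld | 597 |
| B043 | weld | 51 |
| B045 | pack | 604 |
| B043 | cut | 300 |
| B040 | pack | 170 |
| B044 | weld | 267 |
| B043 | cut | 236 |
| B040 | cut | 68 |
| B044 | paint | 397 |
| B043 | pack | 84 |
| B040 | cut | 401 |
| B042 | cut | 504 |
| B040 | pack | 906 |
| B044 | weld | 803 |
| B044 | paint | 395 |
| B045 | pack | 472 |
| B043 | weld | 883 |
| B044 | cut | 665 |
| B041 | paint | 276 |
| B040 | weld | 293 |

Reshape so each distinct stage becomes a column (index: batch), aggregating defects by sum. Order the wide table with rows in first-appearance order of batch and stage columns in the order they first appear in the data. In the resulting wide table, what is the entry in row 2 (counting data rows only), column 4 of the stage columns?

With rows in first-appearance order of batch, row 2 is batch=B041. stage columns in first-appearance order: pack, cut, weld, paint; column 4 is paint.
Long rows with batch=B041, stage=paint: 167 + 321 + 276 = 764.

764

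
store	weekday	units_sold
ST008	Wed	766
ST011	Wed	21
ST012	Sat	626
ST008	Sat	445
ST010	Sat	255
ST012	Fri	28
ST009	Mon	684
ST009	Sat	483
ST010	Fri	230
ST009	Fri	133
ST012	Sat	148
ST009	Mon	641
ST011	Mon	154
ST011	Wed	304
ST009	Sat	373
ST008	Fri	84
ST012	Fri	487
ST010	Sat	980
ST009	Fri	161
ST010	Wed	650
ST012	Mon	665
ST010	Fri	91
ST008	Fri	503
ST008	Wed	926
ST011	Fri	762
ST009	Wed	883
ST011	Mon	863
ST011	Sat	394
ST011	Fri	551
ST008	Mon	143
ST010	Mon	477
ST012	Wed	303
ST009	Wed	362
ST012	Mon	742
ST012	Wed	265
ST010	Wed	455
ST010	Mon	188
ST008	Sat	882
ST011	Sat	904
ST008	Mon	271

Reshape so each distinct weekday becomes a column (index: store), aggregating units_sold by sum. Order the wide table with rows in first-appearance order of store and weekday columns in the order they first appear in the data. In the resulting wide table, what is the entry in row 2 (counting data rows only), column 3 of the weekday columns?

1313

With rows in first-appearance order of store, row 2 is store=ST011. weekday columns in first-appearance order: Wed, Sat, Fri, Mon; column 3 is Fri.
Long rows with store=ST011, weekday=Fri: 762 + 551 = 1313.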